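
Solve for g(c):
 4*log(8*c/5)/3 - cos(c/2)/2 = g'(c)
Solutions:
 g(c) = C1 + 4*c*log(c)/3 - 4*c*log(5)/3 - 4*c/3 + 4*c*log(2) - sin(c/2)


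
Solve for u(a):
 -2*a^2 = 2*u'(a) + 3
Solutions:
 u(a) = C1 - a^3/3 - 3*a/2


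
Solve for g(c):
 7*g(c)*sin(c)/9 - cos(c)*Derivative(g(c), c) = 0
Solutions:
 g(c) = C1/cos(c)^(7/9)


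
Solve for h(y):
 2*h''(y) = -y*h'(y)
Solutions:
 h(y) = C1 + C2*erf(y/2)


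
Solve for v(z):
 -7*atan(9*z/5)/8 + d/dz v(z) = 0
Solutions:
 v(z) = C1 + 7*z*atan(9*z/5)/8 - 35*log(81*z^2 + 25)/144


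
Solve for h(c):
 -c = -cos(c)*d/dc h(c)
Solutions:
 h(c) = C1 + Integral(c/cos(c), c)


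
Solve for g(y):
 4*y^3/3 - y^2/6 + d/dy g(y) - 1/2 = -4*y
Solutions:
 g(y) = C1 - y^4/3 + y^3/18 - 2*y^2 + y/2


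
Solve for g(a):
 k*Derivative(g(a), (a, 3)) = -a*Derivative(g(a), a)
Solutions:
 g(a) = C1 + Integral(C2*airyai(a*(-1/k)^(1/3)) + C3*airybi(a*(-1/k)^(1/3)), a)


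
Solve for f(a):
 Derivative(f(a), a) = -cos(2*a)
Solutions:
 f(a) = C1 - sin(2*a)/2


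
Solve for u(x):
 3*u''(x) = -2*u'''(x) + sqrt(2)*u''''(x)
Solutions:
 u(x) = C1 + C2*x + C3*exp(sqrt(2)*x*(1 - sqrt(1 + 3*sqrt(2)))/2) + C4*exp(sqrt(2)*x*(1 + sqrt(1 + 3*sqrt(2)))/2)


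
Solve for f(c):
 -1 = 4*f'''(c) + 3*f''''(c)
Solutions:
 f(c) = C1 + C2*c + C3*c^2 + C4*exp(-4*c/3) - c^3/24


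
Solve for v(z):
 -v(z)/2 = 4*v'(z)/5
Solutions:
 v(z) = C1*exp(-5*z/8)


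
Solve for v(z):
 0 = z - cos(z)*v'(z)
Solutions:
 v(z) = C1 + Integral(z/cos(z), z)


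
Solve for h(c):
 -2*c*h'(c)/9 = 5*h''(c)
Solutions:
 h(c) = C1 + C2*erf(sqrt(5)*c/15)


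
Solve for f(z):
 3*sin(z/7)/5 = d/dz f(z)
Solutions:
 f(z) = C1 - 21*cos(z/7)/5


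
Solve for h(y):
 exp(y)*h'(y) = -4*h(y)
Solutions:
 h(y) = C1*exp(4*exp(-y))


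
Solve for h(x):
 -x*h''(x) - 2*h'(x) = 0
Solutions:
 h(x) = C1 + C2/x


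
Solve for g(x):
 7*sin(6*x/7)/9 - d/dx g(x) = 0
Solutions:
 g(x) = C1 - 49*cos(6*x/7)/54


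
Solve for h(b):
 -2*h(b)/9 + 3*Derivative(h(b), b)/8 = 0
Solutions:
 h(b) = C1*exp(16*b/27)


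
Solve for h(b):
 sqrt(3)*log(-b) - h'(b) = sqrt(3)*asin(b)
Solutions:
 h(b) = C1 + sqrt(3)*b*(log(-b) - 1) - sqrt(3)*(b*asin(b) + sqrt(1 - b^2))


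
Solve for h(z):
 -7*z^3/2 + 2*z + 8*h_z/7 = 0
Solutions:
 h(z) = C1 + 49*z^4/64 - 7*z^2/8


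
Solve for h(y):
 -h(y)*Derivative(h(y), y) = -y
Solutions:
 h(y) = -sqrt(C1 + y^2)
 h(y) = sqrt(C1 + y^2)


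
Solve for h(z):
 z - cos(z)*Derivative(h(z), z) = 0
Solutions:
 h(z) = C1 + Integral(z/cos(z), z)


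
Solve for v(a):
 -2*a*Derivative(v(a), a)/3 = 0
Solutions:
 v(a) = C1


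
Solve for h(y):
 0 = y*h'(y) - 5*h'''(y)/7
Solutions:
 h(y) = C1 + Integral(C2*airyai(5^(2/3)*7^(1/3)*y/5) + C3*airybi(5^(2/3)*7^(1/3)*y/5), y)


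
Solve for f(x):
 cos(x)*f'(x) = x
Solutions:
 f(x) = C1 + Integral(x/cos(x), x)


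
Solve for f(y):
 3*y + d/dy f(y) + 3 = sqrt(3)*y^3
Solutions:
 f(y) = C1 + sqrt(3)*y^4/4 - 3*y^2/2 - 3*y


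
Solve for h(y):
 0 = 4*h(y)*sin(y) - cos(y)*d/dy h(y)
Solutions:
 h(y) = C1/cos(y)^4


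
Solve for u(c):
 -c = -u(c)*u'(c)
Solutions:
 u(c) = -sqrt(C1 + c^2)
 u(c) = sqrt(C1 + c^2)


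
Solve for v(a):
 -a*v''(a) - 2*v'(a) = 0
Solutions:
 v(a) = C1 + C2/a


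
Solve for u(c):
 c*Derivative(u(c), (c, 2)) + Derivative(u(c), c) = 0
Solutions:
 u(c) = C1 + C2*log(c)


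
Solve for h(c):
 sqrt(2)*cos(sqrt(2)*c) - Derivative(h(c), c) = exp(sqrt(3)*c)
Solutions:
 h(c) = C1 - sqrt(3)*exp(sqrt(3)*c)/3 + sin(sqrt(2)*c)


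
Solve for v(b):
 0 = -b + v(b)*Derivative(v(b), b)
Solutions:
 v(b) = -sqrt(C1 + b^2)
 v(b) = sqrt(C1 + b^2)


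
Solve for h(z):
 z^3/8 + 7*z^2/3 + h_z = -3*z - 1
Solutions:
 h(z) = C1 - z^4/32 - 7*z^3/9 - 3*z^2/2 - z


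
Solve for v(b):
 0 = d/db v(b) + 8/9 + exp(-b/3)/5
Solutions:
 v(b) = C1 - 8*b/9 + 3*exp(-b/3)/5


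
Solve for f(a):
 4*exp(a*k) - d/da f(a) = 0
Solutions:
 f(a) = C1 + 4*exp(a*k)/k


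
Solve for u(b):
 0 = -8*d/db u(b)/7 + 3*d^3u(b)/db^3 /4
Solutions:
 u(b) = C1 + C2*exp(-4*sqrt(42)*b/21) + C3*exp(4*sqrt(42)*b/21)


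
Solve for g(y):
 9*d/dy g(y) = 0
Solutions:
 g(y) = C1


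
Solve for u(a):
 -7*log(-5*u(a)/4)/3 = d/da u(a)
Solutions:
 3*Integral(1/(log(-_y) - 2*log(2) + log(5)), (_y, u(a)))/7 = C1 - a


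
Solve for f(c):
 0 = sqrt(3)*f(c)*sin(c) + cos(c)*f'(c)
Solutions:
 f(c) = C1*cos(c)^(sqrt(3))


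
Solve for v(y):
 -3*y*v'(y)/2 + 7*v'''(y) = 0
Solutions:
 v(y) = C1 + Integral(C2*airyai(14^(2/3)*3^(1/3)*y/14) + C3*airybi(14^(2/3)*3^(1/3)*y/14), y)


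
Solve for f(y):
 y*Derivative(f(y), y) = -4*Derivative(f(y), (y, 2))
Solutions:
 f(y) = C1 + C2*erf(sqrt(2)*y/4)


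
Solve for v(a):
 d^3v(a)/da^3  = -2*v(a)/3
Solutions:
 v(a) = C3*exp(-2^(1/3)*3^(2/3)*a/3) + (C1*sin(2^(1/3)*3^(1/6)*a/2) + C2*cos(2^(1/3)*3^(1/6)*a/2))*exp(2^(1/3)*3^(2/3)*a/6)


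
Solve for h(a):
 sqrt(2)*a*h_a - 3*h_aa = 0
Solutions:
 h(a) = C1 + C2*erfi(2^(3/4)*sqrt(3)*a/6)


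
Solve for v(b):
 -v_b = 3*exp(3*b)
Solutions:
 v(b) = C1 - exp(3*b)


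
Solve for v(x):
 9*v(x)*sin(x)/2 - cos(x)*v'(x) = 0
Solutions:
 v(x) = C1/cos(x)^(9/2)


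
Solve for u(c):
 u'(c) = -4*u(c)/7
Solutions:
 u(c) = C1*exp(-4*c/7)


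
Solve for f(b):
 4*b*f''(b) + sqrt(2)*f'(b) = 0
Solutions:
 f(b) = C1 + C2*b^(1 - sqrt(2)/4)


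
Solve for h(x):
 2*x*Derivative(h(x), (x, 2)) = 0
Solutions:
 h(x) = C1 + C2*x


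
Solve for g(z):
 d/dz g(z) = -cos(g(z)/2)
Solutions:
 g(z) = -2*asin((C1 + exp(z))/(C1 - exp(z))) + 2*pi
 g(z) = 2*asin((C1 + exp(z))/(C1 - exp(z)))


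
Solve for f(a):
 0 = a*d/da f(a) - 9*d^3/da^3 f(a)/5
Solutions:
 f(a) = C1 + Integral(C2*airyai(15^(1/3)*a/3) + C3*airybi(15^(1/3)*a/3), a)


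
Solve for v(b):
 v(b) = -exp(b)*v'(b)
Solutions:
 v(b) = C1*exp(exp(-b))


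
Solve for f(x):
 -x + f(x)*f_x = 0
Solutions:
 f(x) = -sqrt(C1 + x^2)
 f(x) = sqrt(C1 + x^2)


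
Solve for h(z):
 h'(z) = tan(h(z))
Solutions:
 h(z) = pi - asin(C1*exp(z))
 h(z) = asin(C1*exp(z))


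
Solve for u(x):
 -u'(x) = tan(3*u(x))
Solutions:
 u(x) = -asin(C1*exp(-3*x))/3 + pi/3
 u(x) = asin(C1*exp(-3*x))/3


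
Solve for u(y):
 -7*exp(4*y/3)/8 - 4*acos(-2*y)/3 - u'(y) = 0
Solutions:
 u(y) = C1 - 4*y*acos(-2*y)/3 - 2*sqrt(1 - 4*y^2)/3 - 21*exp(4*y/3)/32


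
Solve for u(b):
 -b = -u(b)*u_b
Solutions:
 u(b) = -sqrt(C1 + b^2)
 u(b) = sqrt(C1 + b^2)


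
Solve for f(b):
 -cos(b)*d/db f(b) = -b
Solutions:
 f(b) = C1 + Integral(b/cos(b), b)


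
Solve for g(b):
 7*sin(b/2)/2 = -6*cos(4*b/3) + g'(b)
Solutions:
 g(b) = C1 + 9*sin(4*b/3)/2 - 7*cos(b/2)


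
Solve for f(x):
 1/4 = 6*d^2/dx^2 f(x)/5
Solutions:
 f(x) = C1 + C2*x + 5*x^2/48


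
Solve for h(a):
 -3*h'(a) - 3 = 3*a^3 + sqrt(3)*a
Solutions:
 h(a) = C1 - a^4/4 - sqrt(3)*a^2/6 - a


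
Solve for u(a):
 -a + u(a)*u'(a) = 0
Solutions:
 u(a) = -sqrt(C1 + a^2)
 u(a) = sqrt(C1 + a^2)


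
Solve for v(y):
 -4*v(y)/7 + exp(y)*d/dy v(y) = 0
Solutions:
 v(y) = C1*exp(-4*exp(-y)/7)


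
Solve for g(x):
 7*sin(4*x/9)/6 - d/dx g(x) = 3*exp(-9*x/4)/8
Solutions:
 g(x) = C1 - 21*cos(4*x/9)/8 + exp(-9*x/4)/6


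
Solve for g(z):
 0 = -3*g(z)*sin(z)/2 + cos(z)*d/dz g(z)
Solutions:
 g(z) = C1/cos(z)^(3/2)


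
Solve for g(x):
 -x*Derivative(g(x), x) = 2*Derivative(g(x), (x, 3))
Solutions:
 g(x) = C1 + Integral(C2*airyai(-2^(2/3)*x/2) + C3*airybi(-2^(2/3)*x/2), x)


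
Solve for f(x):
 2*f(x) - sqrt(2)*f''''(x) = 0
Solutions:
 f(x) = C1*exp(-2^(1/8)*x) + C2*exp(2^(1/8)*x) + C3*sin(2^(1/8)*x) + C4*cos(2^(1/8)*x)


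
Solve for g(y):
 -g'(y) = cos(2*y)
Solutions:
 g(y) = C1 - sin(2*y)/2


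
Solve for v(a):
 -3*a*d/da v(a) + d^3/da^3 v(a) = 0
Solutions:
 v(a) = C1 + Integral(C2*airyai(3^(1/3)*a) + C3*airybi(3^(1/3)*a), a)


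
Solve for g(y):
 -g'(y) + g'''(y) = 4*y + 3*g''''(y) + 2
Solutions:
 g(y) = C1 + C2*exp(y*(2*2^(1/3)/(9*sqrt(717) + 241)^(1/3) + 4 + 2^(2/3)*(9*sqrt(717) + 241)^(1/3))/36)*sin(2^(1/3)*sqrt(3)*y*(-2^(1/3)*(9*sqrt(717) + 241)^(1/3) + 2/(9*sqrt(717) + 241)^(1/3))/36) + C3*exp(y*(2*2^(1/3)/(9*sqrt(717) + 241)^(1/3) + 4 + 2^(2/3)*(9*sqrt(717) + 241)^(1/3))/36)*cos(2^(1/3)*sqrt(3)*y*(-2^(1/3)*(9*sqrt(717) + 241)^(1/3) + 2/(9*sqrt(717) + 241)^(1/3))/36) + C4*exp(y*(-2^(2/3)*(9*sqrt(717) + 241)^(1/3) - 2*2^(1/3)/(9*sqrt(717) + 241)^(1/3) + 2)/18) - 2*y^2 - 2*y


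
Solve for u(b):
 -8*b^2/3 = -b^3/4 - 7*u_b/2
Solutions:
 u(b) = C1 - b^4/56 + 16*b^3/63


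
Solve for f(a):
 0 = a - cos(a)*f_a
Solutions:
 f(a) = C1 + Integral(a/cos(a), a)


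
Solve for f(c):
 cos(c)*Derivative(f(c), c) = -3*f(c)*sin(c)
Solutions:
 f(c) = C1*cos(c)^3


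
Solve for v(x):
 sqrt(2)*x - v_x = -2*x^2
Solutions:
 v(x) = C1 + 2*x^3/3 + sqrt(2)*x^2/2


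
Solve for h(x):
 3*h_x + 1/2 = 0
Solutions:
 h(x) = C1 - x/6


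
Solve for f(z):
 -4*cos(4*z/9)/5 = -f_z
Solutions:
 f(z) = C1 + 9*sin(4*z/9)/5


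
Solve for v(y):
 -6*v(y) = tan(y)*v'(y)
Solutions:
 v(y) = C1/sin(y)^6


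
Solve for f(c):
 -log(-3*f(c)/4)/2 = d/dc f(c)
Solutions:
 2*Integral(1/(log(-_y) - 2*log(2) + log(3)), (_y, f(c))) = C1 - c


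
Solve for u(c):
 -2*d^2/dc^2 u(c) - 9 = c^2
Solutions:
 u(c) = C1 + C2*c - c^4/24 - 9*c^2/4


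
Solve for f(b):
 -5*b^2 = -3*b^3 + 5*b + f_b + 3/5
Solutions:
 f(b) = C1 + 3*b^4/4 - 5*b^3/3 - 5*b^2/2 - 3*b/5


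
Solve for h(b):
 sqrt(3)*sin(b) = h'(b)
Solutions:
 h(b) = C1 - sqrt(3)*cos(b)


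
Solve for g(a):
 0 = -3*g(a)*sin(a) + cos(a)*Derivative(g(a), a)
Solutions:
 g(a) = C1/cos(a)^3


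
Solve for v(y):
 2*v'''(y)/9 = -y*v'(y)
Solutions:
 v(y) = C1 + Integral(C2*airyai(-6^(2/3)*y/2) + C3*airybi(-6^(2/3)*y/2), y)


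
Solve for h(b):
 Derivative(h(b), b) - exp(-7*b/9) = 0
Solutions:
 h(b) = C1 - 9*exp(-7*b/9)/7


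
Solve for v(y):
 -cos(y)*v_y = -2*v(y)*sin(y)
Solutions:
 v(y) = C1/cos(y)^2


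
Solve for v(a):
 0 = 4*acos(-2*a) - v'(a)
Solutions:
 v(a) = C1 + 4*a*acos(-2*a) + 2*sqrt(1 - 4*a^2)


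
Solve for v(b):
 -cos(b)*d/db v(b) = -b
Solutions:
 v(b) = C1 + Integral(b/cos(b), b)


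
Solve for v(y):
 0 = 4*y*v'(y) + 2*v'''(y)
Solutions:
 v(y) = C1 + Integral(C2*airyai(-2^(1/3)*y) + C3*airybi(-2^(1/3)*y), y)


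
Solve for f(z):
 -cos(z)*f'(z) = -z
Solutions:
 f(z) = C1 + Integral(z/cos(z), z)


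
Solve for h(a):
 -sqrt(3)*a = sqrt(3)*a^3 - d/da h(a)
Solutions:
 h(a) = C1 + sqrt(3)*a^4/4 + sqrt(3)*a^2/2


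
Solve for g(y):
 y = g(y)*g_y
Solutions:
 g(y) = -sqrt(C1 + y^2)
 g(y) = sqrt(C1 + y^2)


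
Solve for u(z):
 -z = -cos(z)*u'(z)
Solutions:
 u(z) = C1 + Integral(z/cos(z), z)


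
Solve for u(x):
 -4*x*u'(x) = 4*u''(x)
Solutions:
 u(x) = C1 + C2*erf(sqrt(2)*x/2)


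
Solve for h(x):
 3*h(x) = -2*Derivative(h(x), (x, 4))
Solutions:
 h(x) = (C1*sin(6^(1/4)*x/2) + C2*cos(6^(1/4)*x/2))*exp(-6^(1/4)*x/2) + (C3*sin(6^(1/4)*x/2) + C4*cos(6^(1/4)*x/2))*exp(6^(1/4)*x/2)


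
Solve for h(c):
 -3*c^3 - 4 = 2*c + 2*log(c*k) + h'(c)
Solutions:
 h(c) = C1 - 3*c^4/4 - c^2 - 2*c*log(c*k) - 2*c


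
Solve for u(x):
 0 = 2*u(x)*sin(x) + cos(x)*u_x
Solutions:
 u(x) = C1*cos(x)^2


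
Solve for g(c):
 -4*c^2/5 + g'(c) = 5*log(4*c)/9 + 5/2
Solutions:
 g(c) = C1 + 4*c^3/15 + 5*c*log(c)/9 + 10*c*log(2)/9 + 35*c/18


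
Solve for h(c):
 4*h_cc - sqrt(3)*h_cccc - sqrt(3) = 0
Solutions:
 h(c) = C1 + C2*c + C3*exp(-2*3^(3/4)*c/3) + C4*exp(2*3^(3/4)*c/3) + sqrt(3)*c^2/8


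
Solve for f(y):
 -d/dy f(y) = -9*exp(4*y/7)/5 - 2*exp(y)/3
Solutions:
 f(y) = C1 + 63*exp(4*y/7)/20 + 2*exp(y)/3


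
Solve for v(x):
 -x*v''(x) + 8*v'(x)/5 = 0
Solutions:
 v(x) = C1 + C2*x^(13/5)


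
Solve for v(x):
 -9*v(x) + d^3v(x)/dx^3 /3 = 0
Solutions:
 v(x) = C3*exp(3*x) + (C1*sin(3*sqrt(3)*x/2) + C2*cos(3*sqrt(3)*x/2))*exp(-3*x/2)


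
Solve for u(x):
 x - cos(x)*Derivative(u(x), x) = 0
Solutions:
 u(x) = C1 + Integral(x/cos(x), x)


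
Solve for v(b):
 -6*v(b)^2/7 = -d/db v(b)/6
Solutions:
 v(b) = -7/(C1 + 36*b)


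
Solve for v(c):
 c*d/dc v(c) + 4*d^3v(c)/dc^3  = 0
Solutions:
 v(c) = C1 + Integral(C2*airyai(-2^(1/3)*c/2) + C3*airybi(-2^(1/3)*c/2), c)


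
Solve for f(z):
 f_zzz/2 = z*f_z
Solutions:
 f(z) = C1 + Integral(C2*airyai(2^(1/3)*z) + C3*airybi(2^(1/3)*z), z)


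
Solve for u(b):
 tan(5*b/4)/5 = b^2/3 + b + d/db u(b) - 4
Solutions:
 u(b) = C1 - b^3/9 - b^2/2 + 4*b - 4*log(cos(5*b/4))/25


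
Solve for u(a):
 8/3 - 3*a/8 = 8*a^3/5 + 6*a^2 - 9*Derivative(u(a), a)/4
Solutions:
 u(a) = C1 + 8*a^4/45 + 8*a^3/9 + a^2/12 - 32*a/27


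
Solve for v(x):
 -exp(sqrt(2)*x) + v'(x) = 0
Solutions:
 v(x) = C1 + sqrt(2)*exp(sqrt(2)*x)/2


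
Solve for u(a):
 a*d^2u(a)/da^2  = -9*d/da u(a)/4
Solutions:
 u(a) = C1 + C2/a^(5/4)


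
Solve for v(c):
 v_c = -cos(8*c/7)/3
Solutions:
 v(c) = C1 - 7*sin(8*c/7)/24


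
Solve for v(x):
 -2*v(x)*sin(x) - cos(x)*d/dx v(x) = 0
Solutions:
 v(x) = C1*cos(x)^2


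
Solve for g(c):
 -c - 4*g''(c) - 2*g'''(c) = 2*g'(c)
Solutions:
 g(c) = C1 - c^2/4 + c + (C2 + C3*c)*exp(-c)


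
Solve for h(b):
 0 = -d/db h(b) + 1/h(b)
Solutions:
 h(b) = -sqrt(C1 + 2*b)
 h(b) = sqrt(C1 + 2*b)


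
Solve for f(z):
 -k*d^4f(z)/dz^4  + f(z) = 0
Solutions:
 f(z) = C1*exp(-z*(1/k)^(1/4)) + C2*exp(z*(1/k)^(1/4)) + C3*exp(-I*z*(1/k)^(1/4)) + C4*exp(I*z*(1/k)^(1/4))


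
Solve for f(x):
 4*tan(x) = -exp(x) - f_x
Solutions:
 f(x) = C1 - exp(x) + 4*log(cos(x))


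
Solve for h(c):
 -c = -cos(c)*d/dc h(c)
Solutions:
 h(c) = C1 + Integral(c/cos(c), c)


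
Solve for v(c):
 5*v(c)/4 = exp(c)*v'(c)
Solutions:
 v(c) = C1*exp(-5*exp(-c)/4)


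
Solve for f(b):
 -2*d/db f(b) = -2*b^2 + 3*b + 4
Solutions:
 f(b) = C1 + b^3/3 - 3*b^2/4 - 2*b


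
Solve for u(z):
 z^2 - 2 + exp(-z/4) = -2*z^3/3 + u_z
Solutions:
 u(z) = C1 + z^4/6 + z^3/3 - 2*z - 4*exp(-z/4)


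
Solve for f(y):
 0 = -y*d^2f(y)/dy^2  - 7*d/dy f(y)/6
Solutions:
 f(y) = C1 + C2/y^(1/6)


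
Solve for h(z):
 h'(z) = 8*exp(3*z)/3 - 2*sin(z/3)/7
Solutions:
 h(z) = C1 + 8*exp(3*z)/9 + 6*cos(z/3)/7


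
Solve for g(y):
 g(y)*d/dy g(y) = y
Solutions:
 g(y) = -sqrt(C1 + y^2)
 g(y) = sqrt(C1 + y^2)


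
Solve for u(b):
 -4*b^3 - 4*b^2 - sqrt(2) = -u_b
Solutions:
 u(b) = C1 + b^4 + 4*b^3/3 + sqrt(2)*b


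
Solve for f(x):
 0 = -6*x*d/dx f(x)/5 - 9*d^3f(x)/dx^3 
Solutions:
 f(x) = C1 + Integral(C2*airyai(-15^(2/3)*2^(1/3)*x/15) + C3*airybi(-15^(2/3)*2^(1/3)*x/15), x)


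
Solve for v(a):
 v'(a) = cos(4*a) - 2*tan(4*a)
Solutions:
 v(a) = C1 + log(cos(4*a))/2 + sin(4*a)/4


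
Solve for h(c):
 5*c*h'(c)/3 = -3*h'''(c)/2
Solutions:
 h(c) = C1 + Integral(C2*airyai(-30^(1/3)*c/3) + C3*airybi(-30^(1/3)*c/3), c)


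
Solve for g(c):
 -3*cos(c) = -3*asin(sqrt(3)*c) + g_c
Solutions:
 g(c) = C1 + 3*c*asin(sqrt(3)*c) + sqrt(3)*sqrt(1 - 3*c^2) - 3*sin(c)


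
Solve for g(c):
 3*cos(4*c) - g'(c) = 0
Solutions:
 g(c) = C1 + 3*sin(4*c)/4


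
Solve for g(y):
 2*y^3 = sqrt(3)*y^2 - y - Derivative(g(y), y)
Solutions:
 g(y) = C1 - y^4/2 + sqrt(3)*y^3/3 - y^2/2


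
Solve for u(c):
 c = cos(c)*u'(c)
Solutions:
 u(c) = C1 + Integral(c/cos(c), c)


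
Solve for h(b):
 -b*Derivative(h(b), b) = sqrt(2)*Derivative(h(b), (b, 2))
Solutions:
 h(b) = C1 + C2*erf(2^(1/4)*b/2)


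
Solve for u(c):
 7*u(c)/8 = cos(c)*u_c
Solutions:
 u(c) = C1*(sin(c) + 1)^(7/16)/(sin(c) - 1)^(7/16)


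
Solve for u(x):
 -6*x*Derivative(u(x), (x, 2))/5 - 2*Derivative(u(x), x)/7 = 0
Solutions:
 u(x) = C1 + C2*x^(16/21)


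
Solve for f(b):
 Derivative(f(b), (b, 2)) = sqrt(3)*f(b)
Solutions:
 f(b) = C1*exp(-3^(1/4)*b) + C2*exp(3^(1/4)*b)


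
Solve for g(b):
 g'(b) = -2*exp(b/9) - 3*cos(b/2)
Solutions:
 g(b) = C1 - 18*exp(b/9) - 6*sin(b/2)


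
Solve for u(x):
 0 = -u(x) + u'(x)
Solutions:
 u(x) = C1*exp(x)


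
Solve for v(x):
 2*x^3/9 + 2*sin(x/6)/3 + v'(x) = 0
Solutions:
 v(x) = C1 - x^4/18 + 4*cos(x/6)


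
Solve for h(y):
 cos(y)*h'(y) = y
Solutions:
 h(y) = C1 + Integral(y/cos(y), y)


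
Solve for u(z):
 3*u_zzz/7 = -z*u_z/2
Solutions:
 u(z) = C1 + Integral(C2*airyai(-6^(2/3)*7^(1/3)*z/6) + C3*airybi(-6^(2/3)*7^(1/3)*z/6), z)


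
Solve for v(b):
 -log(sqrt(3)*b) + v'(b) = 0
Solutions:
 v(b) = C1 + b*log(b) - b + b*log(3)/2


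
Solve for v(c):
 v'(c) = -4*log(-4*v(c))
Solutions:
 Integral(1/(log(-_y) + 2*log(2)), (_y, v(c)))/4 = C1 - c


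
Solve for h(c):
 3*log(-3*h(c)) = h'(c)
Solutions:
 -Integral(1/(log(-_y) + log(3)), (_y, h(c)))/3 = C1 - c


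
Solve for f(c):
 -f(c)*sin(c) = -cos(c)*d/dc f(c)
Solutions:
 f(c) = C1/cos(c)


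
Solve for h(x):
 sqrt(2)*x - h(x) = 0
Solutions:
 h(x) = sqrt(2)*x


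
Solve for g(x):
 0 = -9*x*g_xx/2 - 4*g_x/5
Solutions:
 g(x) = C1 + C2*x^(37/45)


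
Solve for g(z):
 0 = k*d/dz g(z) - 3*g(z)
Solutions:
 g(z) = C1*exp(3*z/k)


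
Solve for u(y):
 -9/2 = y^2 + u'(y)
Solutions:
 u(y) = C1 - y^3/3 - 9*y/2


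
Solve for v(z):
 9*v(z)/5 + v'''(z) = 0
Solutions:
 v(z) = C3*exp(-15^(2/3)*z/5) + (C1*sin(3*3^(1/6)*5^(2/3)*z/10) + C2*cos(3*3^(1/6)*5^(2/3)*z/10))*exp(15^(2/3)*z/10)


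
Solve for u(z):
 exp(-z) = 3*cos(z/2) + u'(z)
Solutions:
 u(z) = C1 - 6*sin(z/2) - exp(-z)


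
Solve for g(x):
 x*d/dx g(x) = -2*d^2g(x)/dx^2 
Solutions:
 g(x) = C1 + C2*erf(x/2)


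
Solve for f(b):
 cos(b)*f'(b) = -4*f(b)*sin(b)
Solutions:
 f(b) = C1*cos(b)^4


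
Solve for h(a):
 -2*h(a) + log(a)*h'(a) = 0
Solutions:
 h(a) = C1*exp(2*li(a))


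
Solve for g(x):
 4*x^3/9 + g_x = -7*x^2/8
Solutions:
 g(x) = C1 - x^4/9 - 7*x^3/24


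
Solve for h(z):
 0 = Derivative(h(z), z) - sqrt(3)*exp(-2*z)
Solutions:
 h(z) = C1 - sqrt(3)*exp(-2*z)/2


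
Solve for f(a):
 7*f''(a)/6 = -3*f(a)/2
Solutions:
 f(a) = C1*sin(3*sqrt(7)*a/7) + C2*cos(3*sqrt(7)*a/7)


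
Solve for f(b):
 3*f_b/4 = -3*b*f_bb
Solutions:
 f(b) = C1 + C2*b^(3/4)


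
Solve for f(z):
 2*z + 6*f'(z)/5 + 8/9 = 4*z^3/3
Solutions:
 f(z) = C1 + 5*z^4/18 - 5*z^2/6 - 20*z/27


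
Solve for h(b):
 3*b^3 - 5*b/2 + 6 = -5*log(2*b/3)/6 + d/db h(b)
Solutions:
 h(b) = C1 + 3*b^4/4 - 5*b^2/4 + 5*b*log(b)/6 - 5*b*log(3)/6 + 5*b*log(2)/6 + 31*b/6


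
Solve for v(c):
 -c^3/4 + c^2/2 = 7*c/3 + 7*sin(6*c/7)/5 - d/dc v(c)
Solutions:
 v(c) = C1 + c^4/16 - c^3/6 + 7*c^2/6 - 49*cos(6*c/7)/30


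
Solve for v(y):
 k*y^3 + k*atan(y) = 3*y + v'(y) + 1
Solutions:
 v(y) = C1 + k*y^4/4 + k*(y*atan(y) - log(y^2 + 1)/2) - 3*y^2/2 - y


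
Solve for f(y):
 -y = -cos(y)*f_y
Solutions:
 f(y) = C1 + Integral(y/cos(y), y)


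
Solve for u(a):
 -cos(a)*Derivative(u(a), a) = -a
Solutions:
 u(a) = C1 + Integral(a/cos(a), a)


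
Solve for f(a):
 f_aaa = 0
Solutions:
 f(a) = C1 + C2*a + C3*a^2


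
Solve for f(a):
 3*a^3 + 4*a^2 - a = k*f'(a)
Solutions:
 f(a) = C1 + 3*a^4/(4*k) + 4*a^3/(3*k) - a^2/(2*k)


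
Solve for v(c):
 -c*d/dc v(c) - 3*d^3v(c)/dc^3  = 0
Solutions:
 v(c) = C1 + Integral(C2*airyai(-3^(2/3)*c/3) + C3*airybi(-3^(2/3)*c/3), c)


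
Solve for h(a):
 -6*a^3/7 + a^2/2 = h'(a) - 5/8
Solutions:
 h(a) = C1 - 3*a^4/14 + a^3/6 + 5*a/8


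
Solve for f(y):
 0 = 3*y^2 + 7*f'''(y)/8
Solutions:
 f(y) = C1 + C2*y + C3*y^2 - 2*y^5/35


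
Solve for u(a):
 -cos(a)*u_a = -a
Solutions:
 u(a) = C1 + Integral(a/cos(a), a)


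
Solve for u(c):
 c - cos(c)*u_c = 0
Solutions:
 u(c) = C1 + Integral(c/cos(c), c)


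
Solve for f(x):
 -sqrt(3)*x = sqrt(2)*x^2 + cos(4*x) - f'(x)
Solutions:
 f(x) = C1 + sqrt(2)*x^3/3 + sqrt(3)*x^2/2 + sin(4*x)/4


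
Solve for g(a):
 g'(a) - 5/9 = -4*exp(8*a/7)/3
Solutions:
 g(a) = C1 + 5*a/9 - 7*exp(8*a/7)/6


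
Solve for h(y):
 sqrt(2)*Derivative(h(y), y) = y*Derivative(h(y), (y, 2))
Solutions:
 h(y) = C1 + C2*y^(1 + sqrt(2))


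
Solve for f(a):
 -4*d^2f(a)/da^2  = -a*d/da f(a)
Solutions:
 f(a) = C1 + C2*erfi(sqrt(2)*a/4)


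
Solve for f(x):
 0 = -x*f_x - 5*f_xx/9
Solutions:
 f(x) = C1 + C2*erf(3*sqrt(10)*x/10)


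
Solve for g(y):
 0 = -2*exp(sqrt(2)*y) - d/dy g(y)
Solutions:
 g(y) = C1 - sqrt(2)*exp(sqrt(2)*y)


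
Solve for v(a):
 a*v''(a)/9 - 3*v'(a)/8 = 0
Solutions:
 v(a) = C1 + C2*a^(35/8)


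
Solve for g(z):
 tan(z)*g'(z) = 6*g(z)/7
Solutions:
 g(z) = C1*sin(z)^(6/7)


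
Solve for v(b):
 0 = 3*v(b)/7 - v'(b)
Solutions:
 v(b) = C1*exp(3*b/7)


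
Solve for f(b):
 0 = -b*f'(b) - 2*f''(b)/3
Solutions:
 f(b) = C1 + C2*erf(sqrt(3)*b/2)


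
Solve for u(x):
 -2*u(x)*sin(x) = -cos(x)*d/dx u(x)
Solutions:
 u(x) = C1/cos(x)^2


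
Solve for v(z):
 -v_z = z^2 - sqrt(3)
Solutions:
 v(z) = C1 - z^3/3 + sqrt(3)*z


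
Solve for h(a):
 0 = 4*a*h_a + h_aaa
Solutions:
 h(a) = C1 + Integral(C2*airyai(-2^(2/3)*a) + C3*airybi(-2^(2/3)*a), a)


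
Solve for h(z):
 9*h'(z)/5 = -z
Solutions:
 h(z) = C1 - 5*z^2/18


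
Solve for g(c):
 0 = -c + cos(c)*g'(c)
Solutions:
 g(c) = C1 + Integral(c/cos(c), c)


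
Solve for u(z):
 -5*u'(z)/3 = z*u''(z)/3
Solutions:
 u(z) = C1 + C2/z^4


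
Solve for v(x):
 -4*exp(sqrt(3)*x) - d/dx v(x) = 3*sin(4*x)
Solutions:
 v(x) = C1 - 4*sqrt(3)*exp(sqrt(3)*x)/3 + 3*cos(4*x)/4


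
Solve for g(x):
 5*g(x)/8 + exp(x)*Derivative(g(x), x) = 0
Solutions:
 g(x) = C1*exp(5*exp(-x)/8)


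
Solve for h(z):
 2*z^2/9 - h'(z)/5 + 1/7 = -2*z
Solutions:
 h(z) = C1 + 10*z^3/27 + 5*z^2 + 5*z/7


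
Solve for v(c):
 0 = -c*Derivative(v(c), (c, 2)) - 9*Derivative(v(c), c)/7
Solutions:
 v(c) = C1 + C2/c^(2/7)


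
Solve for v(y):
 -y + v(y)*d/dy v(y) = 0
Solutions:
 v(y) = -sqrt(C1 + y^2)
 v(y) = sqrt(C1 + y^2)


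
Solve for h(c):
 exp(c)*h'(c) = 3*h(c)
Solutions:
 h(c) = C1*exp(-3*exp(-c))


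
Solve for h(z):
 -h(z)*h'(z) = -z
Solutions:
 h(z) = -sqrt(C1 + z^2)
 h(z) = sqrt(C1 + z^2)


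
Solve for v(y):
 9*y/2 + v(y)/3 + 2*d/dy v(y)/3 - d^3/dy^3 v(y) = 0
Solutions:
 v(y) = C3*exp(y) - 27*y/2 + (C1*sin(sqrt(3)*y/6) + C2*cos(sqrt(3)*y/6))*exp(-y/2) + 27


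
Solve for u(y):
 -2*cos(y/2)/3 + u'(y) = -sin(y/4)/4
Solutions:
 u(y) = C1 + 4*sin(y/2)/3 + cos(y/4)


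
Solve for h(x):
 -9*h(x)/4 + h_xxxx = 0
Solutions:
 h(x) = C1*exp(-sqrt(6)*x/2) + C2*exp(sqrt(6)*x/2) + C3*sin(sqrt(6)*x/2) + C4*cos(sqrt(6)*x/2)


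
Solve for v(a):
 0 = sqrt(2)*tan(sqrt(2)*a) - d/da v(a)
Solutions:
 v(a) = C1 - log(cos(sqrt(2)*a))


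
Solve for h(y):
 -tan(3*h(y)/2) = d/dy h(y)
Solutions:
 h(y) = -2*asin(C1*exp(-3*y/2))/3 + 2*pi/3
 h(y) = 2*asin(C1*exp(-3*y/2))/3


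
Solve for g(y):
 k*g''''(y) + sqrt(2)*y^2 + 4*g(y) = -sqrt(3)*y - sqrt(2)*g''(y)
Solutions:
 g(y) = C1*exp(-2^(3/4)*y*sqrt((-sqrt(1 - 8*k) - 1)/k)/2) + C2*exp(2^(3/4)*y*sqrt((-sqrt(1 - 8*k) - 1)/k)/2) + C3*exp(-2^(3/4)*y*sqrt((sqrt(1 - 8*k) - 1)/k)/2) + C4*exp(2^(3/4)*y*sqrt((sqrt(1 - 8*k) - 1)/k)/2) - sqrt(2)*y^2/4 - sqrt(3)*y/4 + 1/4


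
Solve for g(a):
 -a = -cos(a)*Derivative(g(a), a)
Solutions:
 g(a) = C1 + Integral(a/cos(a), a)


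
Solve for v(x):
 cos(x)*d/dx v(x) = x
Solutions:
 v(x) = C1 + Integral(x/cos(x), x)


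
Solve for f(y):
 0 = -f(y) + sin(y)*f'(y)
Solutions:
 f(y) = C1*sqrt(cos(y) - 1)/sqrt(cos(y) + 1)


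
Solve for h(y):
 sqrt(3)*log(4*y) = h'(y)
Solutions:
 h(y) = C1 + sqrt(3)*y*log(y) - sqrt(3)*y + 2*sqrt(3)*y*log(2)


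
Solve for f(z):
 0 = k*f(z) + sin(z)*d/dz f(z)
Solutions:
 f(z) = C1*exp(k*(-log(cos(z) - 1) + log(cos(z) + 1))/2)


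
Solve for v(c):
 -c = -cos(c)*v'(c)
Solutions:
 v(c) = C1 + Integral(c/cos(c), c)


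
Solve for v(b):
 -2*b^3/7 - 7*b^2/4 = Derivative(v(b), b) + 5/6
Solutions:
 v(b) = C1 - b^4/14 - 7*b^3/12 - 5*b/6


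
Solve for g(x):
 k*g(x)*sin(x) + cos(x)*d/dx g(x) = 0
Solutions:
 g(x) = C1*exp(k*log(cos(x)))


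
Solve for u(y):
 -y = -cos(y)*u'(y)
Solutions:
 u(y) = C1 + Integral(y/cos(y), y)


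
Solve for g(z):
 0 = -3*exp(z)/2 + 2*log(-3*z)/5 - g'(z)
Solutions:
 g(z) = C1 + 2*z*log(-z)/5 + 2*z*(-1 + log(3))/5 - 3*exp(z)/2


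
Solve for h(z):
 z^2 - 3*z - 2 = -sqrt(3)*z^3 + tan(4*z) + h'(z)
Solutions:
 h(z) = C1 + sqrt(3)*z^4/4 + z^3/3 - 3*z^2/2 - 2*z + log(cos(4*z))/4


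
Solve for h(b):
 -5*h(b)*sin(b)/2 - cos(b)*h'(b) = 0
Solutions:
 h(b) = C1*cos(b)^(5/2)


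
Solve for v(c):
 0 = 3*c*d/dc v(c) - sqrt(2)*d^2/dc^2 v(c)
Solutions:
 v(c) = C1 + C2*erfi(2^(1/4)*sqrt(3)*c/2)


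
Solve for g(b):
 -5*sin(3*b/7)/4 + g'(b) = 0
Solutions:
 g(b) = C1 - 35*cos(3*b/7)/12


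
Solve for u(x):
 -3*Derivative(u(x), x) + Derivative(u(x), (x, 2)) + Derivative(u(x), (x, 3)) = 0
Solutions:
 u(x) = C1 + C2*exp(x*(-1 + sqrt(13))/2) + C3*exp(-x*(1 + sqrt(13))/2)


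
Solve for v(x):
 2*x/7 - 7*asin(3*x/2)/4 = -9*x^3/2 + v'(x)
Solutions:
 v(x) = C1 + 9*x^4/8 + x^2/7 - 7*x*asin(3*x/2)/4 - 7*sqrt(4 - 9*x^2)/12


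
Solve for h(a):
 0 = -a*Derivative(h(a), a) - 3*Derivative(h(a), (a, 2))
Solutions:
 h(a) = C1 + C2*erf(sqrt(6)*a/6)


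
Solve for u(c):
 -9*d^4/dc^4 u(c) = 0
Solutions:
 u(c) = C1 + C2*c + C3*c^2 + C4*c^3


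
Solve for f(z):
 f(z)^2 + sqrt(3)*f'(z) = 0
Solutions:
 f(z) = 3/(C1 + sqrt(3)*z)


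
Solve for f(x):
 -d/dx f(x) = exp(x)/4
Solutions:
 f(x) = C1 - exp(x)/4


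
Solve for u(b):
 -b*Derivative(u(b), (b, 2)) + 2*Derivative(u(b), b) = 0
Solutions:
 u(b) = C1 + C2*b^3


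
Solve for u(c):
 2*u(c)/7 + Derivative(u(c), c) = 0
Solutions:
 u(c) = C1*exp(-2*c/7)


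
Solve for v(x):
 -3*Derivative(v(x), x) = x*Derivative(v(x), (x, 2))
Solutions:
 v(x) = C1 + C2/x^2


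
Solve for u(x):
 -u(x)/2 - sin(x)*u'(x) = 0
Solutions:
 u(x) = C1*(cos(x) + 1)^(1/4)/(cos(x) - 1)^(1/4)


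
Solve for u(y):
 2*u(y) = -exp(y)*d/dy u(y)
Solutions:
 u(y) = C1*exp(2*exp(-y))


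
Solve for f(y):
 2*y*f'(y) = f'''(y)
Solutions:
 f(y) = C1 + Integral(C2*airyai(2^(1/3)*y) + C3*airybi(2^(1/3)*y), y)


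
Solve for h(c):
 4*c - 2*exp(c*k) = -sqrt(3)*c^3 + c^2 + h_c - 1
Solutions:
 h(c) = C1 + sqrt(3)*c^4/4 - c^3/3 + 2*c^2 + c - 2*exp(c*k)/k


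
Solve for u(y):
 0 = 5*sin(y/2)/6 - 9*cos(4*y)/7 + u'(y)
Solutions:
 u(y) = C1 + 9*sin(4*y)/28 + 5*cos(y/2)/3


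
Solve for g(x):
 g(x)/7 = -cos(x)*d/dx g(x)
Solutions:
 g(x) = C1*(sin(x) - 1)^(1/14)/(sin(x) + 1)^(1/14)


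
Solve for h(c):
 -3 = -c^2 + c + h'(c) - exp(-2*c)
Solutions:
 h(c) = C1 + c^3/3 - c^2/2 - 3*c - exp(-2*c)/2


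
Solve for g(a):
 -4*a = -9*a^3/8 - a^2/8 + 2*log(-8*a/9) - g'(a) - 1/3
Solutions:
 g(a) = C1 - 9*a^4/32 - a^3/24 + 2*a^2 + 2*a*log(-a) + a*(-4*log(3) - 7/3 + 6*log(2))


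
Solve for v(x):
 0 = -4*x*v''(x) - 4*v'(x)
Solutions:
 v(x) = C1 + C2*log(x)


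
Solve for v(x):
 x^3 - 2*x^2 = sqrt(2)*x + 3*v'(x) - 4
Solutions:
 v(x) = C1 + x^4/12 - 2*x^3/9 - sqrt(2)*x^2/6 + 4*x/3


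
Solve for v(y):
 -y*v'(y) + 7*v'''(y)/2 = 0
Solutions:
 v(y) = C1 + Integral(C2*airyai(2^(1/3)*7^(2/3)*y/7) + C3*airybi(2^(1/3)*7^(2/3)*y/7), y)


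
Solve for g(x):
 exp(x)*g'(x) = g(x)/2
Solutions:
 g(x) = C1*exp(-exp(-x)/2)


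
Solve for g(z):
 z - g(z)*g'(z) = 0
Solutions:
 g(z) = -sqrt(C1 + z^2)
 g(z) = sqrt(C1 + z^2)


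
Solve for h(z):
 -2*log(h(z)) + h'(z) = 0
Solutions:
 li(h(z)) = C1 + 2*z


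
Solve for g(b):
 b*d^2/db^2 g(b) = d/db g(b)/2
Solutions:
 g(b) = C1 + C2*b^(3/2)


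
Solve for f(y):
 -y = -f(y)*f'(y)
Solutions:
 f(y) = -sqrt(C1 + y^2)
 f(y) = sqrt(C1 + y^2)


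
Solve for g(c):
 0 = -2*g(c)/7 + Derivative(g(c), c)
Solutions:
 g(c) = C1*exp(2*c/7)


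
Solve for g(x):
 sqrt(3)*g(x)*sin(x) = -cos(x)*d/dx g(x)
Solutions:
 g(x) = C1*cos(x)^(sqrt(3))


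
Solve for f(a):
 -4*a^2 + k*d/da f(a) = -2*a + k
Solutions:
 f(a) = C1 + 4*a^3/(3*k) - a^2/k + a


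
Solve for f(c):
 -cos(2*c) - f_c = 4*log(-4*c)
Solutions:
 f(c) = C1 - 4*c*log(-c) - 8*c*log(2) + 4*c - sin(2*c)/2


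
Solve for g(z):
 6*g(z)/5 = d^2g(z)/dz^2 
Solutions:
 g(z) = C1*exp(-sqrt(30)*z/5) + C2*exp(sqrt(30)*z/5)


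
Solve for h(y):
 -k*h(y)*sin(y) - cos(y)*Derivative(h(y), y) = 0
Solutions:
 h(y) = C1*exp(k*log(cos(y)))


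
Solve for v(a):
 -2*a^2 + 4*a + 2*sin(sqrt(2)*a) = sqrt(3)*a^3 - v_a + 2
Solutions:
 v(a) = C1 + sqrt(3)*a^4/4 + 2*a^3/3 - 2*a^2 + 2*a + sqrt(2)*cos(sqrt(2)*a)


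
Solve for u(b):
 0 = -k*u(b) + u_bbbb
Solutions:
 u(b) = C1*exp(-b*k^(1/4)) + C2*exp(b*k^(1/4)) + C3*exp(-I*b*k^(1/4)) + C4*exp(I*b*k^(1/4))


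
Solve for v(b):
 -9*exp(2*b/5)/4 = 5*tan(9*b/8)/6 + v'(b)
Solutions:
 v(b) = C1 - 45*exp(2*b/5)/8 + 20*log(cos(9*b/8))/27


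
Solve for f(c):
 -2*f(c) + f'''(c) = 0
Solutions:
 f(c) = C3*exp(2^(1/3)*c) + (C1*sin(2^(1/3)*sqrt(3)*c/2) + C2*cos(2^(1/3)*sqrt(3)*c/2))*exp(-2^(1/3)*c/2)


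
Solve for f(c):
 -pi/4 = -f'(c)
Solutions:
 f(c) = C1 + pi*c/4


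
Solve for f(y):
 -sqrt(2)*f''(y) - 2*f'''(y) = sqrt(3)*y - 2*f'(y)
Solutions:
 f(y) = C1 + C2*exp(-sqrt(2)*y) + C3*exp(sqrt(2)*y/2) + sqrt(3)*y^2/4 + sqrt(6)*y/4


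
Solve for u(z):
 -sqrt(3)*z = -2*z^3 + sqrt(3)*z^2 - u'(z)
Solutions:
 u(z) = C1 - z^4/2 + sqrt(3)*z^3/3 + sqrt(3)*z^2/2


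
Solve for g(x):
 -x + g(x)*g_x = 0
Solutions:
 g(x) = -sqrt(C1 + x^2)
 g(x) = sqrt(C1 + x^2)


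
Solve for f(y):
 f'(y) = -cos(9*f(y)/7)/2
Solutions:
 y/2 - 7*log(sin(9*f(y)/7) - 1)/18 + 7*log(sin(9*f(y)/7) + 1)/18 = C1


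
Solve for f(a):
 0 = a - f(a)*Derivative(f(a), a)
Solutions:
 f(a) = -sqrt(C1 + a^2)
 f(a) = sqrt(C1 + a^2)


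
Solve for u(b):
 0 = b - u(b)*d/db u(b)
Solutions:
 u(b) = -sqrt(C1 + b^2)
 u(b) = sqrt(C1 + b^2)


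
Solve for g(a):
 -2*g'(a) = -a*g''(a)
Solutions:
 g(a) = C1 + C2*a^3


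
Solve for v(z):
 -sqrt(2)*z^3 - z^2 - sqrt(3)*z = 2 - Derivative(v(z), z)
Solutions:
 v(z) = C1 + sqrt(2)*z^4/4 + z^3/3 + sqrt(3)*z^2/2 + 2*z


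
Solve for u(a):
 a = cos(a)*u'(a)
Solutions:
 u(a) = C1 + Integral(a/cos(a), a)


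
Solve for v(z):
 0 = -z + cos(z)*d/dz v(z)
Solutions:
 v(z) = C1 + Integral(z/cos(z), z)


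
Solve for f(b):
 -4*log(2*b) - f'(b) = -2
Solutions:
 f(b) = C1 - 4*b*log(b) - b*log(16) + 6*b


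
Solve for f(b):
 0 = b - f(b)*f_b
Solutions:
 f(b) = -sqrt(C1 + b^2)
 f(b) = sqrt(C1 + b^2)


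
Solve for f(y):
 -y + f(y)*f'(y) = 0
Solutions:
 f(y) = -sqrt(C1 + y^2)
 f(y) = sqrt(C1 + y^2)


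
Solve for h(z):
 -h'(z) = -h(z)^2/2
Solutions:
 h(z) = -2/(C1 + z)


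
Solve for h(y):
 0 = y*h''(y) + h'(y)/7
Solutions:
 h(y) = C1 + C2*y^(6/7)


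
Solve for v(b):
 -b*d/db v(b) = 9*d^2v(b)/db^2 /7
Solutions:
 v(b) = C1 + C2*erf(sqrt(14)*b/6)


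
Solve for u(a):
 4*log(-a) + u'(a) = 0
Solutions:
 u(a) = C1 - 4*a*log(-a) + 4*a


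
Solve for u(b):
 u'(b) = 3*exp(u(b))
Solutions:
 u(b) = log(-1/(C1 + 3*b))


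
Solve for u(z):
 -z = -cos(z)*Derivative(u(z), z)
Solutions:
 u(z) = C1 + Integral(z/cos(z), z)


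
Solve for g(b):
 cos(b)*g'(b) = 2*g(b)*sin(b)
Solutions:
 g(b) = C1/cos(b)^2


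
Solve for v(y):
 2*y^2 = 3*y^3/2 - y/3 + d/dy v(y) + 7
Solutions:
 v(y) = C1 - 3*y^4/8 + 2*y^3/3 + y^2/6 - 7*y


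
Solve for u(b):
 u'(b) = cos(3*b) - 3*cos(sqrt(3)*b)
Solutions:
 u(b) = C1 + sin(3*b)/3 - sqrt(3)*sin(sqrt(3)*b)


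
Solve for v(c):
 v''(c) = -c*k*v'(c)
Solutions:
 v(c) = Piecewise((-sqrt(2)*sqrt(pi)*C1*erf(sqrt(2)*c*sqrt(k)/2)/(2*sqrt(k)) - C2, (k > 0) | (k < 0)), (-C1*c - C2, True))


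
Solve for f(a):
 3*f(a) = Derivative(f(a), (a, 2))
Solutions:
 f(a) = C1*exp(-sqrt(3)*a) + C2*exp(sqrt(3)*a)


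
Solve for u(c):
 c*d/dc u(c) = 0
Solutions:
 u(c) = C1


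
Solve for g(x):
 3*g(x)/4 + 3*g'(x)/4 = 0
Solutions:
 g(x) = C1*exp(-x)


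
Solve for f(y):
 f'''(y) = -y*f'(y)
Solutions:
 f(y) = C1 + Integral(C2*airyai(-y) + C3*airybi(-y), y)


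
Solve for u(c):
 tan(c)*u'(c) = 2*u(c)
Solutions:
 u(c) = C1*sin(c)^2


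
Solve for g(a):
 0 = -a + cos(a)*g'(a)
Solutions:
 g(a) = C1 + Integral(a/cos(a), a)


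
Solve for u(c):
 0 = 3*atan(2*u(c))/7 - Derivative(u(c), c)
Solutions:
 Integral(1/atan(2*_y), (_y, u(c))) = C1 + 3*c/7


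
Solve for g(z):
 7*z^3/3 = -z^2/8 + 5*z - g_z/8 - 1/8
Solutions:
 g(z) = C1 - 14*z^4/3 - z^3/3 + 20*z^2 - z


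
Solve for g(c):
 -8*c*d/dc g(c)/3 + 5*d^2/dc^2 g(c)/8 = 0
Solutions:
 g(c) = C1 + C2*erfi(4*sqrt(30)*c/15)


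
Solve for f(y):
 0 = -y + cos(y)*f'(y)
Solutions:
 f(y) = C1 + Integral(y/cos(y), y)


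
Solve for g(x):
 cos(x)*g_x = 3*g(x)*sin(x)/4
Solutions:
 g(x) = C1/cos(x)^(3/4)


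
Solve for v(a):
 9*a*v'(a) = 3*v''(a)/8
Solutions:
 v(a) = C1 + C2*erfi(2*sqrt(3)*a)


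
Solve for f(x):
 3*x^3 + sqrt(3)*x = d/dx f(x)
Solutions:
 f(x) = C1 + 3*x^4/4 + sqrt(3)*x^2/2


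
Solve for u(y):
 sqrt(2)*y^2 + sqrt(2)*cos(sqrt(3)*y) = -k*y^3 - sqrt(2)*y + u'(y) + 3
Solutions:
 u(y) = C1 + k*y^4/4 + sqrt(2)*y^3/3 + sqrt(2)*y^2/2 - 3*y + sqrt(6)*sin(sqrt(3)*y)/3


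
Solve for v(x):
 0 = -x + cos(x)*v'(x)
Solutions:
 v(x) = C1 + Integral(x/cos(x), x)


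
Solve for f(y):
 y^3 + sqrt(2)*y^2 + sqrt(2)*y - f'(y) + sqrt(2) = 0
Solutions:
 f(y) = C1 + y^4/4 + sqrt(2)*y^3/3 + sqrt(2)*y^2/2 + sqrt(2)*y


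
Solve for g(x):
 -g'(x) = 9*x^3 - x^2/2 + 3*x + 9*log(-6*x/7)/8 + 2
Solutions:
 g(x) = C1 - 9*x^4/4 + x^3/6 - 3*x^2/2 - 9*x*log(-x)/8 + x*(-9*log(6) - 7 + 9*log(7))/8


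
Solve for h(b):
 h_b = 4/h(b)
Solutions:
 h(b) = -sqrt(C1 + 8*b)
 h(b) = sqrt(C1 + 8*b)


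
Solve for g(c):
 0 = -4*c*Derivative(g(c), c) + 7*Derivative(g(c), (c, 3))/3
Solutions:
 g(c) = C1 + Integral(C2*airyai(12^(1/3)*7^(2/3)*c/7) + C3*airybi(12^(1/3)*7^(2/3)*c/7), c)


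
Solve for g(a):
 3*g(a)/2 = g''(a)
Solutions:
 g(a) = C1*exp(-sqrt(6)*a/2) + C2*exp(sqrt(6)*a/2)


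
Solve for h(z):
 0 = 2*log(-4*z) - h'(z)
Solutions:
 h(z) = C1 + 2*z*log(-z) + 2*z*(-1 + 2*log(2))


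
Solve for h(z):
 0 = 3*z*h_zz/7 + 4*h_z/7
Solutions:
 h(z) = C1 + C2/z^(1/3)


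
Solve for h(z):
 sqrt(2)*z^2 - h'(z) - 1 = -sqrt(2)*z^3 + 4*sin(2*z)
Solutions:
 h(z) = C1 + sqrt(2)*z^4/4 + sqrt(2)*z^3/3 - z + 2*cos(2*z)


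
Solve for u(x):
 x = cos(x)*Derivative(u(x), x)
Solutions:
 u(x) = C1 + Integral(x/cos(x), x)


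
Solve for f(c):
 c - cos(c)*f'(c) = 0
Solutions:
 f(c) = C1 + Integral(c/cos(c), c)


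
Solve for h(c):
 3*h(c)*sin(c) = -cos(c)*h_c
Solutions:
 h(c) = C1*cos(c)^3


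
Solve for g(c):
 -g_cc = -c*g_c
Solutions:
 g(c) = C1 + C2*erfi(sqrt(2)*c/2)


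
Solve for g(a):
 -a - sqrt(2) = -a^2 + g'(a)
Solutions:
 g(a) = C1 + a^3/3 - a^2/2 - sqrt(2)*a


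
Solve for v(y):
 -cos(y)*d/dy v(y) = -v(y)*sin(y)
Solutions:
 v(y) = C1/cos(y)


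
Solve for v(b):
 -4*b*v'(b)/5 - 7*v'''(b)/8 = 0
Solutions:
 v(b) = C1 + Integral(C2*airyai(-2*70^(2/3)*b/35) + C3*airybi(-2*70^(2/3)*b/35), b)


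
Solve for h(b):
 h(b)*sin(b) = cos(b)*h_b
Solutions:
 h(b) = C1/cos(b)


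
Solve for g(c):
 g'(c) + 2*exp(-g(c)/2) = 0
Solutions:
 g(c) = 2*log(C1 - c)


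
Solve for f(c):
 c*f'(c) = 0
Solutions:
 f(c) = C1


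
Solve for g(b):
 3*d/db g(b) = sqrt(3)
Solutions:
 g(b) = C1 + sqrt(3)*b/3


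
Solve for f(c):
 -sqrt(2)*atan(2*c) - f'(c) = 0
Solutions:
 f(c) = C1 - sqrt(2)*(c*atan(2*c) - log(4*c^2 + 1)/4)


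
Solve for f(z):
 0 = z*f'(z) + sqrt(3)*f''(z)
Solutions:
 f(z) = C1 + C2*erf(sqrt(2)*3^(3/4)*z/6)


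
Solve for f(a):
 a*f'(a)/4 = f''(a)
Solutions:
 f(a) = C1 + C2*erfi(sqrt(2)*a/4)


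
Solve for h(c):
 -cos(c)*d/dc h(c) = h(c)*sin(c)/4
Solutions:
 h(c) = C1*cos(c)^(1/4)


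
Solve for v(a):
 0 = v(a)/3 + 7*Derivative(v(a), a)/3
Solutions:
 v(a) = C1*exp(-a/7)


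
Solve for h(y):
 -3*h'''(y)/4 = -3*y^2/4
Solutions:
 h(y) = C1 + C2*y + C3*y^2 + y^5/60


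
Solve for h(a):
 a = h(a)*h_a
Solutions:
 h(a) = -sqrt(C1 + a^2)
 h(a) = sqrt(C1 + a^2)


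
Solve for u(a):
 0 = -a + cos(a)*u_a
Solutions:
 u(a) = C1 + Integral(a/cos(a), a)


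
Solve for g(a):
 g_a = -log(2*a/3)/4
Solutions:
 g(a) = C1 - a*log(a)/4 - a*log(2)/4 + a/4 + a*log(3)/4


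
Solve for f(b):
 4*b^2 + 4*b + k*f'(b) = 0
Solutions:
 f(b) = C1 - 4*b^3/(3*k) - 2*b^2/k


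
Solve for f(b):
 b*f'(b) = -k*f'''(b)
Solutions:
 f(b) = C1 + Integral(C2*airyai(b*(-1/k)^(1/3)) + C3*airybi(b*(-1/k)^(1/3)), b)


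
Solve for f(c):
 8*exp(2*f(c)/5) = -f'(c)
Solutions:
 f(c) = 5*log(-sqrt(-1/(C1 - 8*c))) - 5*log(2) + 5*log(10)/2
 f(c) = 5*log(-1/(C1 - 8*c))/2 - 5*log(2) + 5*log(10)/2


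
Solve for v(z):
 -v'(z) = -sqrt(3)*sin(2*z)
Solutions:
 v(z) = C1 - sqrt(3)*cos(2*z)/2


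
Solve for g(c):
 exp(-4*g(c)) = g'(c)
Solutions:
 g(c) = log(-I*(C1 + 4*c)^(1/4))
 g(c) = log(I*(C1 + 4*c)^(1/4))
 g(c) = log(-(C1 + 4*c)^(1/4))
 g(c) = log(C1 + 4*c)/4


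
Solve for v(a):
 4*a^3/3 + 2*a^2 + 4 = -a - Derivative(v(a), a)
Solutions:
 v(a) = C1 - a^4/3 - 2*a^3/3 - a^2/2 - 4*a


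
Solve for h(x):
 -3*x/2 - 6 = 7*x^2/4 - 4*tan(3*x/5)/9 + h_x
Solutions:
 h(x) = C1 - 7*x^3/12 - 3*x^2/4 - 6*x - 20*log(cos(3*x/5))/27


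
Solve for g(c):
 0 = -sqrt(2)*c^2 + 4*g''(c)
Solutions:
 g(c) = C1 + C2*c + sqrt(2)*c^4/48


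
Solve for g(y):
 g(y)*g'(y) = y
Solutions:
 g(y) = -sqrt(C1 + y^2)
 g(y) = sqrt(C1 + y^2)


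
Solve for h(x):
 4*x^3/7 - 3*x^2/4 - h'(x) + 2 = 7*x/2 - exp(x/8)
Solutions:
 h(x) = C1 + x^4/7 - x^3/4 - 7*x^2/4 + 2*x + 8*exp(x/8)


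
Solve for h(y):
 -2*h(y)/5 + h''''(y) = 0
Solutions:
 h(y) = C1*exp(-2^(1/4)*5^(3/4)*y/5) + C2*exp(2^(1/4)*5^(3/4)*y/5) + C3*sin(2^(1/4)*5^(3/4)*y/5) + C4*cos(2^(1/4)*5^(3/4)*y/5)


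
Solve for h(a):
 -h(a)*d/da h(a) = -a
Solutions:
 h(a) = -sqrt(C1 + a^2)
 h(a) = sqrt(C1 + a^2)


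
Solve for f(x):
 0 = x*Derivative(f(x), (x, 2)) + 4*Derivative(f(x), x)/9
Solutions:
 f(x) = C1 + C2*x^(5/9)


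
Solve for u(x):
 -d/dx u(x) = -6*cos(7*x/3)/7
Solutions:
 u(x) = C1 + 18*sin(7*x/3)/49


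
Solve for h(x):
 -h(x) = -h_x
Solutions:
 h(x) = C1*exp(x)


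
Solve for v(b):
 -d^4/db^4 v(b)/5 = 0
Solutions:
 v(b) = C1 + C2*b + C3*b^2 + C4*b^3


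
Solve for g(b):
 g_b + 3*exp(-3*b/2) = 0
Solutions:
 g(b) = C1 + 2*exp(-3*b/2)


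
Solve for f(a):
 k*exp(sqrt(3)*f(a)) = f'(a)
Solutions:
 f(a) = sqrt(3)*(2*log(-1/(C1 + a*k)) - log(3))/6


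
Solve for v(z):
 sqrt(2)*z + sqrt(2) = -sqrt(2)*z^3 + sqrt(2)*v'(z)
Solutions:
 v(z) = C1 + z^4/4 + z^2/2 + z


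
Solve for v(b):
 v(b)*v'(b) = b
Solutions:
 v(b) = -sqrt(C1 + b^2)
 v(b) = sqrt(C1 + b^2)


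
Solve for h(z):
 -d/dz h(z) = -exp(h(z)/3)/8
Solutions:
 h(z) = 3*log(-1/(C1 + z)) + 3*log(24)
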